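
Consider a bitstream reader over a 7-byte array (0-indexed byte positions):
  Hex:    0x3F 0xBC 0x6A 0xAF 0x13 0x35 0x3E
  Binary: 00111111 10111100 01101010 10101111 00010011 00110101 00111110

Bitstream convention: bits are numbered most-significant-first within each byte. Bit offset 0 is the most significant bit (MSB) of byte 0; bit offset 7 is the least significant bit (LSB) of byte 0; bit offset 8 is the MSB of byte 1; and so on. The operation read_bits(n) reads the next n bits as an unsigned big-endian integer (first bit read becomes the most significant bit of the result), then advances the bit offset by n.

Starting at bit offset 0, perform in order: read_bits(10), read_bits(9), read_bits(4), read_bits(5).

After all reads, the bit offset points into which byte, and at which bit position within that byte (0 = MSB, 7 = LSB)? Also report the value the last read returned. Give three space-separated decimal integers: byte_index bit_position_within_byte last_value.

Read 1: bits[0:10] width=10 -> value=254 (bin 0011111110); offset now 10 = byte 1 bit 2; 46 bits remain
Read 2: bits[10:19] width=9 -> value=483 (bin 111100011); offset now 19 = byte 2 bit 3; 37 bits remain
Read 3: bits[19:23] width=4 -> value=5 (bin 0101); offset now 23 = byte 2 bit 7; 33 bits remain
Read 4: bits[23:28] width=5 -> value=10 (bin 01010); offset now 28 = byte 3 bit 4; 28 bits remain

Answer: 3 4 10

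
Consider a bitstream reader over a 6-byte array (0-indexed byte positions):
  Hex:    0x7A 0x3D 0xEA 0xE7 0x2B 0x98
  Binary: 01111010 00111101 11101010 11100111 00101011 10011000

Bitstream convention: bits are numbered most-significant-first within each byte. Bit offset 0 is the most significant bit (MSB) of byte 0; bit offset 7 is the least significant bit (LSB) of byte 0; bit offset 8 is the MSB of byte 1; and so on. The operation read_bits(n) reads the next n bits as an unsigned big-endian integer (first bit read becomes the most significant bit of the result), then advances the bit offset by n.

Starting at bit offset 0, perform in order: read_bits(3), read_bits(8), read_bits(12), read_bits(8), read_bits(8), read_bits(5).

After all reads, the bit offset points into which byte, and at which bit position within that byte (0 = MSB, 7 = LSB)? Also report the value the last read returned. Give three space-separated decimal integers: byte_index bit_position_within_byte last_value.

Read 1: bits[0:3] width=3 -> value=3 (bin 011); offset now 3 = byte 0 bit 3; 45 bits remain
Read 2: bits[3:11] width=8 -> value=209 (bin 11010001); offset now 11 = byte 1 bit 3; 37 bits remain
Read 3: bits[11:23] width=12 -> value=3829 (bin 111011110101); offset now 23 = byte 2 bit 7; 25 bits remain
Read 4: bits[23:31] width=8 -> value=115 (bin 01110011); offset now 31 = byte 3 bit 7; 17 bits remain
Read 5: bits[31:39] width=8 -> value=149 (bin 10010101); offset now 39 = byte 4 bit 7; 9 bits remain
Read 6: bits[39:44] width=5 -> value=25 (bin 11001); offset now 44 = byte 5 bit 4; 4 bits remain

Answer: 5 4 25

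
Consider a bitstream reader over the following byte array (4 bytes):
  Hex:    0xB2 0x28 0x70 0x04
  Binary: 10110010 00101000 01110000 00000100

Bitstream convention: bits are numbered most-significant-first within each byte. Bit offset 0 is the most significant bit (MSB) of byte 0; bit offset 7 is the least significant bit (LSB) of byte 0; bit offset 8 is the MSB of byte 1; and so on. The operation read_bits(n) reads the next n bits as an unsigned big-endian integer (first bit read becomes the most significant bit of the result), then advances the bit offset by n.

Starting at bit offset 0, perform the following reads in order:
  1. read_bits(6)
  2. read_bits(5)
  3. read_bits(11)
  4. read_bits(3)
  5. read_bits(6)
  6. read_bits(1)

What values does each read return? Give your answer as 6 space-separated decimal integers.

Read 1: bits[0:6] width=6 -> value=44 (bin 101100); offset now 6 = byte 0 bit 6; 26 bits remain
Read 2: bits[6:11] width=5 -> value=17 (bin 10001); offset now 11 = byte 1 bit 3; 21 bits remain
Read 3: bits[11:22] width=11 -> value=540 (bin 01000011100); offset now 22 = byte 2 bit 6; 10 bits remain
Read 4: bits[22:25] width=3 -> value=0 (bin 000); offset now 25 = byte 3 bit 1; 7 bits remain
Read 5: bits[25:31] width=6 -> value=2 (bin 000010); offset now 31 = byte 3 bit 7; 1 bits remain
Read 6: bits[31:32] width=1 -> value=0 (bin 0); offset now 32 = byte 4 bit 0; 0 bits remain

Answer: 44 17 540 0 2 0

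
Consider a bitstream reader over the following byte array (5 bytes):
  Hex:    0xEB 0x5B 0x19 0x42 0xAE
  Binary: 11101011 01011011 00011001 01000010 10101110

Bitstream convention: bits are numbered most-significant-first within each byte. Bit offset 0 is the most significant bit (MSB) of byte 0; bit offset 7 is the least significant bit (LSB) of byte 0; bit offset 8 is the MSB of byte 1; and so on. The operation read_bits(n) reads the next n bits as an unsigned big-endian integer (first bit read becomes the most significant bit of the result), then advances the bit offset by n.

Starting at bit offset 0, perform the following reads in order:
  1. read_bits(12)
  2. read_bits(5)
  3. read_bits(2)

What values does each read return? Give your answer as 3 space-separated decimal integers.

Read 1: bits[0:12] width=12 -> value=3765 (bin 111010110101); offset now 12 = byte 1 bit 4; 28 bits remain
Read 2: bits[12:17] width=5 -> value=22 (bin 10110); offset now 17 = byte 2 bit 1; 23 bits remain
Read 3: bits[17:19] width=2 -> value=0 (bin 00); offset now 19 = byte 2 bit 3; 21 bits remain

Answer: 3765 22 0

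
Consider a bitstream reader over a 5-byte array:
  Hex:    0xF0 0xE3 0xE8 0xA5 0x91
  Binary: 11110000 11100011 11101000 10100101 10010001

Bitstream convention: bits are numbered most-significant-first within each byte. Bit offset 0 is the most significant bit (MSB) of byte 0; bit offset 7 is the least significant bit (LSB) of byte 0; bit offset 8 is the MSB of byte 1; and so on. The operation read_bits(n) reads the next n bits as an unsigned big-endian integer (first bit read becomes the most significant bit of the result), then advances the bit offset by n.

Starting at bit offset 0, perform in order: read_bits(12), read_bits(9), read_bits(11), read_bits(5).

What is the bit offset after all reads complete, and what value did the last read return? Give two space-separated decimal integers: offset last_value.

Answer: 37 18

Derivation:
Read 1: bits[0:12] width=12 -> value=3854 (bin 111100001110); offset now 12 = byte 1 bit 4; 28 bits remain
Read 2: bits[12:21] width=9 -> value=125 (bin 001111101); offset now 21 = byte 2 bit 5; 19 bits remain
Read 3: bits[21:32] width=11 -> value=165 (bin 00010100101); offset now 32 = byte 4 bit 0; 8 bits remain
Read 4: bits[32:37] width=5 -> value=18 (bin 10010); offset now 37 = byte 4 bit 5; 3 bits remain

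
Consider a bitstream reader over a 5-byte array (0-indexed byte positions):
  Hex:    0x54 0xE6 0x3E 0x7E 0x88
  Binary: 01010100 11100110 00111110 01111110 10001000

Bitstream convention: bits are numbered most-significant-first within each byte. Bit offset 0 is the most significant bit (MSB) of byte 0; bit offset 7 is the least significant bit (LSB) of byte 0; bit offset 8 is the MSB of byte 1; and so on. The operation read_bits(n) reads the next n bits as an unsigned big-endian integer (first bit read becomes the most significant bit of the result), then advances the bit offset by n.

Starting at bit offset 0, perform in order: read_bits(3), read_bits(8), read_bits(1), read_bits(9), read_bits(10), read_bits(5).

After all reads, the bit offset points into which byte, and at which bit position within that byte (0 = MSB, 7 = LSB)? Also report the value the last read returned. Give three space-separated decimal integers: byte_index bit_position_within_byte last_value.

Read 1: bits[0:3] width=3 -> value=2 (bin 010); offset now 3 = byte 0 bit 3; 37 bits remain
Read 2: bits[3:11] width=8 -> value=167 (bin 10100111); offset now 11 = byte 1 bit 3; 29 bits remain
Read 3: bits[11:12] width=1 -> value=0 (bin 0); offset now 12 = byte 1 bit 4; 28 bits remain
Read 4: bits[12:21] width=9 -> value=199 (bin 011000111); offset now 21 = byte 2 bit 5; 19 bits remain
Read 5: bits[21:31] width=10 -> value=831 (bin 1100111111); offset now 31 = byte 3 bit 7; 9 bits remain
Read 6: bits[31:36] width=5 -> value=8 (bin 01000); offset now 36 = byte 4 bit 4; 4 bits remain

Answer: 4 4 8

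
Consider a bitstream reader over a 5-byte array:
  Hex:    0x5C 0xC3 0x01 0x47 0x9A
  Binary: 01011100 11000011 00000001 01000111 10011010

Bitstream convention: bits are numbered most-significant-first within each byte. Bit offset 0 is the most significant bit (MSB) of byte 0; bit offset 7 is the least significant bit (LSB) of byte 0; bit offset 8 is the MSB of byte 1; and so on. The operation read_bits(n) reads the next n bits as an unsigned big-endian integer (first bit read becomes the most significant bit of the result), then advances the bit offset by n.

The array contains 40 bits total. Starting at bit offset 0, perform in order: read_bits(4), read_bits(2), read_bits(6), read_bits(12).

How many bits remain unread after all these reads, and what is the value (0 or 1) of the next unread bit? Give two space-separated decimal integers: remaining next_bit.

Read 1: bits[0:4] width=4 -> value=5 (bin 0101); offset now 4 = byte 0 bit 4; 36 bits remain
Read 2: bits[4:6] width=2 -> value=3 (bin 11); offset now 6 = byte 0 bit 6; 34 bits remain
Read 3: bits[6:12] width=6 -> value=12 (bin 001100); offset now 12 = byte 1 bit 4; 28 bits remain
Read 4: bits[12:24] width=12 -> value=769 (bin 001100000001); offset now 24 = byte 3 bit 0; 16 bits remain

Answer: 16 0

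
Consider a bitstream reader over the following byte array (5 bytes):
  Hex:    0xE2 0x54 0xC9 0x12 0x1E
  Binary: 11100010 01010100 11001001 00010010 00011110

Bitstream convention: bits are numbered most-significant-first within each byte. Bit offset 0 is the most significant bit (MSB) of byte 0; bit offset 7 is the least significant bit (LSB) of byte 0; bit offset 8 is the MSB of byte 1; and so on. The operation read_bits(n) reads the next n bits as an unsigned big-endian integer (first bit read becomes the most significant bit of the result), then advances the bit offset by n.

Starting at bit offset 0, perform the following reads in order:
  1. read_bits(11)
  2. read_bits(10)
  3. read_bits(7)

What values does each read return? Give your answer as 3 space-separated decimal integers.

Answer: 1810 665 17

Derivation:
Read 1: bits[0:11] width=11 -> value=1810 (bin 11100010010); offset now 11 = byte 1 bit 3; 29 bits remain
Read 2: bits[11:21] width=10 -> value=665 (bin 1010011001); offset now 21 = byte 2 bit 5; 19 bits remain
Read 3: bits[21:28] width=7 -> value=17 (bin 0010001); offset now 28 = byte 3 bit 4; 12 bits remain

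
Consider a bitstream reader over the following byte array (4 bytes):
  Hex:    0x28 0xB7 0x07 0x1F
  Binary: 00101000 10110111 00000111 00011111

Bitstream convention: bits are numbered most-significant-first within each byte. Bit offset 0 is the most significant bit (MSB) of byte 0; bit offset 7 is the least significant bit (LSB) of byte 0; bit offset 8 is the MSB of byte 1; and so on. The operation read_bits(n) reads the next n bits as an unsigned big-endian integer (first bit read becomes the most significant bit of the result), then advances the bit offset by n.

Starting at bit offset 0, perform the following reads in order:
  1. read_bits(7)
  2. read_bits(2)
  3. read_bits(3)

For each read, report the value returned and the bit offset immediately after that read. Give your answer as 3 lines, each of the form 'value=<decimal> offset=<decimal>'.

Answer: value=20 offset=7
value=1 offset=9
value=3 offset=12

Derivation:
Read 1: bits[0:7] width=7 -> value=20 (bin 0010100); offset now 7 = byte 0 bit 7; 25 bits remain
Read 2: bits[7:9] width=2 -> value=1 (bin 01); offset now 9 = byte 1 bit 1; 23 bits remain
Read 3: bits[9:12] width=3 -> value=3 (bin 011); offset now 12 = byte 1 bit 4; 20 bits remain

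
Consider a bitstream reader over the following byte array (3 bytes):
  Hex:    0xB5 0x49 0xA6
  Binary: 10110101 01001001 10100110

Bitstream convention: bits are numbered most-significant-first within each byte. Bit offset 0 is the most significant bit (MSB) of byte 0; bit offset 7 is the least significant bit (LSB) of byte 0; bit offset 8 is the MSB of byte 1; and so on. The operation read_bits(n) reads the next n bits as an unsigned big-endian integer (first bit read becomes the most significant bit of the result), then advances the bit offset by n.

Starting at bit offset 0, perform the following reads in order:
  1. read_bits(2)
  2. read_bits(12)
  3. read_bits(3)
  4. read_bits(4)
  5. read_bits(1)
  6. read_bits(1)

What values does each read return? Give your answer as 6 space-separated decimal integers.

Read 1: bits[0:2] width=2 -> value=2 (bin 10); offset now 2 = byte 0 bit 2; 22 bits remain
Read 2: bits[2:14] width=12 -> value=3410 (bin 110101010010); offset now 14 = byte 1 bit 6; 10 bits remain
Read 3: bits[14:17] width=3 -> value=3 (bin 011); offset now 17 = byte 2 bit 1; 7 bits remain
Read 4: bits[17:21] width=4 -> value=4 (bin 0100); offset now 21 = byte 2 bit 5; 3 bits remain
Read 5: bits[21:22] width=1 -> value=1 (bin 1); offset now 22 = byte 2 bit 6; 2 bits remain
Read 6: bits[22:23] width=1 -> value=1 (bin 1); offset now 23 = byte 2 bit 7; 1 bits remain

Answer: 2 3410 3 4 1 1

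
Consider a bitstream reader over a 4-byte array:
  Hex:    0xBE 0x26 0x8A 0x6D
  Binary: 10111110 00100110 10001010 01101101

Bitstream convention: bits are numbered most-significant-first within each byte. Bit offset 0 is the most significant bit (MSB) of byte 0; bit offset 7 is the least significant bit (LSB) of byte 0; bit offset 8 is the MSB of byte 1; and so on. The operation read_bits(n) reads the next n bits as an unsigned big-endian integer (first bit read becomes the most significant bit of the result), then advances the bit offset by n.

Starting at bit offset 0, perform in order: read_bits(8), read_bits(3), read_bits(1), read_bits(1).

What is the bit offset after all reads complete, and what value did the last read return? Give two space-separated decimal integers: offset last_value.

Answer: 13 0

Derivation:
Read 1: bits[0:8] width=8 -> value=190 (bin 10111110); offset now 8 = byte 1 bit 0; 24 bits remain
Read 2: bits[8:11] width=3 -> value=1 (bin 001); offset now 11 = byte 1 bit 3; 21 bits remain
Read 3: bits[11:12] width=1 -> value=0 (bin 0); offset now 12 = byte 1 bit 4; 20 bits remain
Read 4: bits[12:13] width=1 -> value=0 (bin 0); offset now 13 = byte 1 bit 5; 19 bits remain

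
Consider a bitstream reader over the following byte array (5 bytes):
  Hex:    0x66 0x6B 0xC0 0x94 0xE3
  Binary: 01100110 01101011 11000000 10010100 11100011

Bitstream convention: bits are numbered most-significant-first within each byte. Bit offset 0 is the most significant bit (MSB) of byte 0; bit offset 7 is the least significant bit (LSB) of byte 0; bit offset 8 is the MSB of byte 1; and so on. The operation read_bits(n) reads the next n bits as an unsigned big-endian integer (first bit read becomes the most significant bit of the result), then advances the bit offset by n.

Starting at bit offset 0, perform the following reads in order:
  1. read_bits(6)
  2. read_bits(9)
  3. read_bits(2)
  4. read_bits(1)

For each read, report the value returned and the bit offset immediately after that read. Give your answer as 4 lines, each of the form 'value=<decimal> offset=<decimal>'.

Answer: value=25 offset=6
value=309 offset=15
value=3 offset=17
value=1 offset=18

Derivation:
Read 1: bits[0:6] width=6 -> value=25 (bin 011001); offset now 6 = byte 0 bit 6; 34 bits remain
Read 2: bits[6:15] width=9 -> value=309 (bin 100110101); offset now 15 = byte 1 bit 7; 25 bits remain
Read 3: bits[15:17] width=2 -> value=3 (bin 11); offset now 17 = byte 2 bit 1; 23 bits remain
Read 4: bits[17:18] width=1 -> value=1 (bin 1); offset now 18 = byte 2 bit 2; 22 bits remain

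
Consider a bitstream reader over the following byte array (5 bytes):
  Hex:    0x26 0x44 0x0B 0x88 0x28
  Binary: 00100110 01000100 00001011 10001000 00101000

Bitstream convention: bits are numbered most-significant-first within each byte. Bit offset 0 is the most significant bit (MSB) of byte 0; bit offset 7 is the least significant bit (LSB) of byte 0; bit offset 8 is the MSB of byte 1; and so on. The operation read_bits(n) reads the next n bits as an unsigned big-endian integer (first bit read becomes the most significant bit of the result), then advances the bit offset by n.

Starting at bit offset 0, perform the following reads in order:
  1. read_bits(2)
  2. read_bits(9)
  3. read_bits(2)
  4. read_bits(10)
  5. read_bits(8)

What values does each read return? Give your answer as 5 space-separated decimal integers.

Read 1: bits[0:2] width=2 -> value=0 (bin 00); offset now 2 = byte 0 bit 2; 38 bits remain
Read 2: bits[2:11] width=9 -> value=306 (bin 100110010); offset now 11 = byte 1 bit 3; 29 bits remain
Read 3: bits[11:13] width=2 -> value=0 (bin 00); offset now 13 = byte 1 bit 5; 27 bits remain
Read 4: bits[13:23] width=10 -> value=517 (bin 1000000101); offset now 23 = byte 2 bit 7; 17 bits remain
Read 5: bits[23:31] width=8 -> value=196 (bin 11000100); offset now 31 = byte 3 bit 7; 9 bits remain

Answer: 0 306 0 517 196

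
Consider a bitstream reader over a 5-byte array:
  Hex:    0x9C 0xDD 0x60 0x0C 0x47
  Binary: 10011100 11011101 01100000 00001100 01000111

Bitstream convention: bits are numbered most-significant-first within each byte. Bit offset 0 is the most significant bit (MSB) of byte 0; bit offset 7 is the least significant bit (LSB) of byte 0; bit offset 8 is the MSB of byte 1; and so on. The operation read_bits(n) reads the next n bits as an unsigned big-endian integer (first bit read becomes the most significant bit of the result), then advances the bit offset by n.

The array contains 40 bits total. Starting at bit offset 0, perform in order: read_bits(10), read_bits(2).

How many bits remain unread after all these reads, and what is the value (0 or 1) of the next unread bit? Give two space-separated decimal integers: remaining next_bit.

Read 1: bits[0:10] width=10 -> value=627 (bin 1001110011); offset now 10 = byte 1 bit 2; 30 bits remain
Read 2: bits[10:12] width=2 -> value=1 (bin 01); offset now 12 = byte 1 bit 4; 28 bits remain

Answer: 28 1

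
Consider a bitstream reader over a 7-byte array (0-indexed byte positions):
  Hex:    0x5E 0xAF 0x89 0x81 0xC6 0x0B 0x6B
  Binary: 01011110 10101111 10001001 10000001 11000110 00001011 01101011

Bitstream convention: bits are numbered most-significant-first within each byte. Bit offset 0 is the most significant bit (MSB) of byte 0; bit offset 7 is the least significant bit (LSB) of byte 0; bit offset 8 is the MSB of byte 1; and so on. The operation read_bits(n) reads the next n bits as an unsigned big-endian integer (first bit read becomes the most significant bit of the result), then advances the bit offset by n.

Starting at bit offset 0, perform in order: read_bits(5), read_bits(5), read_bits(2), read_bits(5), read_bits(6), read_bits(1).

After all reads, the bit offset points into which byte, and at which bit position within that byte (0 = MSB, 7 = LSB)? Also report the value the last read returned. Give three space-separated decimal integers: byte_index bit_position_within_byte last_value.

Answer: 3 0 1

Derivation:
Read 1: bits[0:5] width=5 -> value=11 (bin 01011); offset now 5 = byte 0 bit 5; 51 bits remain
Read 2: bits[5:10] width=5 -> value=26 (bin 11010); offset now 10 = byte 1 bit 2; 46 bits remain
Read 3: bits[10:12] width=2 -> value=2 (bin 10); offset now 12 = byte 1 bit 4; 44 bits remain
Read 4: bits[12:17] width=5 -> value=31 (bin 11111); offset now 17 = byte 2 bit 1; 39 bits remain
Read 5: bits[17:23] width=6 -> value=4 (bin 000100); offset now 23 = byte 2 bit 7; 33 bits remain
Read 6: bits[23:24] width=1 -> value=1 (bin 1); offset now 24 = byte 3 bit 0; 32 bits remain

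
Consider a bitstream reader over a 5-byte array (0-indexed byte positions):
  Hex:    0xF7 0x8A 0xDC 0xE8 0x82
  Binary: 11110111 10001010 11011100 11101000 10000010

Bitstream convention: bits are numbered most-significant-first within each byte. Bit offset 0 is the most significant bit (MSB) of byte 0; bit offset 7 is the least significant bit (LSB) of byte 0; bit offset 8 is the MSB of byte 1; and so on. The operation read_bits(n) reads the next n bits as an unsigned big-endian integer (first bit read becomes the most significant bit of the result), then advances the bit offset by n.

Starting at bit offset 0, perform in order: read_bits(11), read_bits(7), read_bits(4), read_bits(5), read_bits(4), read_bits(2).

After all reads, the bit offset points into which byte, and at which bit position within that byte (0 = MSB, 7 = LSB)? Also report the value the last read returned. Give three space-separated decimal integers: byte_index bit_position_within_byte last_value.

Read 1: bits[0:11] width=11 -> value=1980 (bin 11110111100); offset now 11 = byte 1 bit 3; 29 bits remain
Read 2: bits[11:18] width=7 -> value=43 (bin 0101011); offset now 18 = byte 2 bit 2; 22 bits remain
Read 3: bits[18:22] width=4 -> value=7 (bin 0111); offset now 22 = byte 2 bit 6; 18 bits remain
Read 4: bits[22:27] width=5 -> value=7 (bin 00111); offset now 27 = byte 3 bit 3; 13 bits remain
Read 5: bits[27:31] width=4 -> value=4 (bin 0100); offset now 31 = byte 3 bit 7; 9 bits remain
Read 6: bits[31:33] width=2 -> value=1 (bin 01); offset now 33 = byte 4 bit 1; 7 bits remain

Answer: 4 1 1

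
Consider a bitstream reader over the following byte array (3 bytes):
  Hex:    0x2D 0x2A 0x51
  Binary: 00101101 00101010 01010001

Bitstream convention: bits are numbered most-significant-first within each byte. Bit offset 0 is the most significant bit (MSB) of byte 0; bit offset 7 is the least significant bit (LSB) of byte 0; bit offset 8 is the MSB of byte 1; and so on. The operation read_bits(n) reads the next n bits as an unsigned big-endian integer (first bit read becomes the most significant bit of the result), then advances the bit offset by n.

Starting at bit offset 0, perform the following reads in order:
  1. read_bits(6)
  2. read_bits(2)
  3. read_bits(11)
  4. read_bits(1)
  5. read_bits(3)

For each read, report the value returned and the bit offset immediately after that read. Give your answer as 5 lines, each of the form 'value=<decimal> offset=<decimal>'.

Answer: value=11 offset=6
value=1 offset=8
value=338 offset=19
value=1 offset=20
value=0 offset=23

Derivation:
Read 1: bits[0:6] width=6 -> value=11 (bin 001011); offset now 6 = byte 0 bit 6; 18 bits remain
Read 2: bits[6:8] width=2 -> value=1 (bin 01); offset now 8 = byte 1 bit 0; 16 bits remain
Read 3: bits[8:19] width=11 -> value=338 (bin 00101010010); offset now 19 = byte 2 bit 3; 5 bits remain
Read 4: bits[19:20] width=1 -> value=1 (bin 1); offset now 20 = byte 2 bit 4; 4 bits remain
Read 5: bits[20:23] width=3 -> value=0 (bin 000); offset now 23 = byte 2 bit 7; 1 bits remain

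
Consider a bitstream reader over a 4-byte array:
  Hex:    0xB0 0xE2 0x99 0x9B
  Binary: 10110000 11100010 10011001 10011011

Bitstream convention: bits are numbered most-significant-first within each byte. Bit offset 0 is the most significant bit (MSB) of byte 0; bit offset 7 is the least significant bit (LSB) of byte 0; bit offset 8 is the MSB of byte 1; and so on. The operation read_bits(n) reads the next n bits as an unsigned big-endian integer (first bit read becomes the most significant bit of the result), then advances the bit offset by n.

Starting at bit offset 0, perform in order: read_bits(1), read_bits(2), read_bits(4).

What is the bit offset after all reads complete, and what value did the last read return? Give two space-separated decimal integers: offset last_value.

Read 1: bits[0:1] width=1 -> value=1 (bin 1); offset now 1 = byte 0 bit 1; 31 bits remain
Read 2: bits[1:3] width=2 -> value=1 (bin 01); offset now 3 = byte 0 bit 3; 29 bits remain
Read 3: bits[3:7] width=4 -> value=8 (bin 1000); offset now 7 = byte 0 bit 7; 25 bits remain

Answer: 7 8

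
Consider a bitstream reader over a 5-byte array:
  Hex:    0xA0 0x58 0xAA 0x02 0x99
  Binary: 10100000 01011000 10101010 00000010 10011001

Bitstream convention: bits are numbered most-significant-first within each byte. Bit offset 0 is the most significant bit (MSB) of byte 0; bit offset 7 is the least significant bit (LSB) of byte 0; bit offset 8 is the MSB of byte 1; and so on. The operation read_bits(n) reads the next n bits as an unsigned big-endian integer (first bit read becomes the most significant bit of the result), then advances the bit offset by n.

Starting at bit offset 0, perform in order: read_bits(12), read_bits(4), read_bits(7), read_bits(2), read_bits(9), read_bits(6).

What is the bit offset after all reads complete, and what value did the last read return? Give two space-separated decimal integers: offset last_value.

Read 1: bits[0:12] width=12 -> value=2565 (bin 101000000101); offset now 12 = byte 1 bit 4; 28 bits remain
Read 2: bits[12:16] width=4 -> value=8 (bin 1000); offset now 16 = byte 2 bit 0; 24 bits remain
Read 3: bits[16:23] width=7 -> value=85 (bin 1010101); offset now 23 = byte 2 bit 7; 17 bits remain
Read 4: bits[23:25] width=2 -> value=0 (bin 00); offset now 25 = byte 3 bit 1; 15 bits remain
Read 5: bits[25:34] width=9 -> value=10 (bin 000001010); offset now 34 = byte 4 bit 2; 6 bits remain
Read 6: bits[34:40] width=6 -> value=25 (bin 011001); offset now 40 = byte 5 bit 0; 0 bits remain

Answer: 40 25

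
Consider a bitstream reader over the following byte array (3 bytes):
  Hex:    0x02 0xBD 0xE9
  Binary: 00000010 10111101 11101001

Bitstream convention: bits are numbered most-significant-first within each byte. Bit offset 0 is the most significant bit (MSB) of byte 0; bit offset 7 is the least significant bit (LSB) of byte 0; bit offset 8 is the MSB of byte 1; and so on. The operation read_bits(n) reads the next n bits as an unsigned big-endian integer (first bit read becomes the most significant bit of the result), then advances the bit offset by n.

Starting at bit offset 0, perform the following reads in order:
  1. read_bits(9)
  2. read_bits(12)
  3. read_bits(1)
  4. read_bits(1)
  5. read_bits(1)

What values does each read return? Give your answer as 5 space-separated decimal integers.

Read 1: bits[0:9] width=9 -> value=5 (bin 000000101); offset now 9 = byte 1 bit 1; 15 bits remain
Read 2: bits[9:21] width=12 -> value=1981 (bin 011110111101); offset now 21 = byte 2 bit 5; 3 bits remain
Read 3: bits[21:22] width=1 -> value=0 (bin 0); offset now 22 = byte 2 bit 6; 2 bits remain
Read 4: bits[22:23] width=1 -> value=0 (bin 0); offset now 23 = byte 2 bit 7; 1 bits remain
Read 5: bits[23:24] width=1 -> value=1 (bin 1); offset now 24 = byte 3 bit 0; 0 bits remain

Answer: 5 1981 0 0 1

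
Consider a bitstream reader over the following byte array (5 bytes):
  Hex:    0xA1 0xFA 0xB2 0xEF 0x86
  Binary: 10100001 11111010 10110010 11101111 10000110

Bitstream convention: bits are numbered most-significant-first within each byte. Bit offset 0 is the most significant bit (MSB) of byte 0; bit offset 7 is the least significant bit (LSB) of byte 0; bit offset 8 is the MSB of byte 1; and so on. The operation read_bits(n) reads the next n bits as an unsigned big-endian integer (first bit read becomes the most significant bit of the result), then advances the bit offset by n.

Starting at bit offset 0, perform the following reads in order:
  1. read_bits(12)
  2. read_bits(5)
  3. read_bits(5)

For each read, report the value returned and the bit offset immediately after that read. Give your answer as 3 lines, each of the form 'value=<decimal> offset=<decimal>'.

Answer: value=2591 offset=12
value=21 offset=17
value=12 offset=22

Derivation:
Read 1: bits[0:12] width=12 -> value=2591 (bin 101000011111); offset now 12 = byte 1 bit 4; 28 bits remain
Read 2: bits[12:17] width=5 -> value=21 (bin 10101); offset now 17 = byte 2 bit 1; 23 bits remain
Read 3: bits[17:22] width=5 -> value=12 (bin 01100); offset now 22 = byte 2 bit 6; 18 bits remain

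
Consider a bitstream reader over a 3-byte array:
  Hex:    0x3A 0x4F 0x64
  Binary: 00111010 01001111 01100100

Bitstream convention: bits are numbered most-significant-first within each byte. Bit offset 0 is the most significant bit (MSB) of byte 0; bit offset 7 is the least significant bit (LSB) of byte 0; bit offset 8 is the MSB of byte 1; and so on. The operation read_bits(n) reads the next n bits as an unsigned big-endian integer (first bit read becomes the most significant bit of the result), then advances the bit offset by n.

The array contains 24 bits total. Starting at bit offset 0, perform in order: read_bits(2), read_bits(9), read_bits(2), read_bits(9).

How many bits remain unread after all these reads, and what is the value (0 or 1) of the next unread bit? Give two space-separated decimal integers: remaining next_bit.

Read 1: bits[0:2] width=2 -> value=0 (bin 00); offset now 2 = byte 0 bit 2; 22 bits remain
Read 2: bits[2:11] width=9 -> value=466 (bin 111010010); offset now 11 = byte 1 bit 3; 13 bits remain
Read 3: bits[11:13] width=2 -> value=1 (bin 01); offset now 13 = byte 1 bit 5; 11 bits remain
Read 4: bits[13:22] width=9 -> value=473 (bin 111011001); offset now 22 = byte 2 bit 6; 2 bits remain

Answer: 2 0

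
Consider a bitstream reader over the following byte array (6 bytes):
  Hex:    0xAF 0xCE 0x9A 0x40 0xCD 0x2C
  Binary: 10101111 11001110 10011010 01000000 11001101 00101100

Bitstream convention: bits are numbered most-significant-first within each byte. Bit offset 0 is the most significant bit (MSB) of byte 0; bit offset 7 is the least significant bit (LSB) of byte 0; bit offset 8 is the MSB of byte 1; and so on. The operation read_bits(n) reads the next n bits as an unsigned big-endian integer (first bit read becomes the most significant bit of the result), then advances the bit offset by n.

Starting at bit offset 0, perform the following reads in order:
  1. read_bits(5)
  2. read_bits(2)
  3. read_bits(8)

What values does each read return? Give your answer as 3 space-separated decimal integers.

Read 1: bits[0:5] width=5 -> value=21 (bin 10101); offset now 5 = byte 0 bit 5; 43 bits remain
Read 2: bits[5:7] width=2 -> value=3 (bin 11); offset now 7 = byte 0 bit 7; 41 bits remain
Read 3: bits[7:15] width=8 -> value=231 (bin 11100111); offset now 15 = byte 1 bit 7; 33 bits remain

Answer: 21 3 231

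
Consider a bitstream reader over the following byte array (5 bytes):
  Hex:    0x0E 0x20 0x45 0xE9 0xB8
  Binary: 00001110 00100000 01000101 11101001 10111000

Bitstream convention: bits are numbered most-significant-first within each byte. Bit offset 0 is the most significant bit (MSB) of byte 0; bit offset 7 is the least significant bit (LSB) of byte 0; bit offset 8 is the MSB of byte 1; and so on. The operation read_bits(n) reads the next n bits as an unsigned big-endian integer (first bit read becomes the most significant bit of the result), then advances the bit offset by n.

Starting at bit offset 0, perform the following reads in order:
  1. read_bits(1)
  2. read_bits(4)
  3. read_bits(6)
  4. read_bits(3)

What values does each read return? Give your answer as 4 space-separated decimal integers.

Read 1: bits[0:1] width=1 -> value=0 (bin 0); offset now 1 = byte 0 bit 1; 39 bits remain
Read 2: bits[1:5] width=4 -> value=1 (bin 0001); offset now 5 = byte 0 bit 5; 35 bits remain
Read 3: bits[5:11] width=6 -> value=49 (bin 110001); offset now 11 = byte 1 bit 3; 29 bits remain
Read 4: bits[11:14] width=3 -> value=0 (bin 000); offset now 14 = byte 1 bit 6; 26 bits remain

Answer: 0 1 49 0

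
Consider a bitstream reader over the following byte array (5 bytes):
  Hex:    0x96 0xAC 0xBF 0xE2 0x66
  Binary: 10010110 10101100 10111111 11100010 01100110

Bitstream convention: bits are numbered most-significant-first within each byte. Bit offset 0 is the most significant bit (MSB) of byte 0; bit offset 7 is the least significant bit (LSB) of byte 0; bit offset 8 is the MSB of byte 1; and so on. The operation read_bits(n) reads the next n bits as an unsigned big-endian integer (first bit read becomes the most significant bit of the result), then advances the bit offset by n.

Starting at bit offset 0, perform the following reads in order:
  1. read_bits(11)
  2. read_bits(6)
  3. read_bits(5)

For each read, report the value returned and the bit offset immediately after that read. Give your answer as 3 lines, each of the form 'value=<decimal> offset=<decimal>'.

Read 1: bits[0:11] width=11 -> value=1205 (bin 10010110101); offset now 11 = byte 1 bit 3; 29 bits remain
Read 2: bits[11:17] width=6 -> value=25 (bin 011001); offset now 17 = byte 2 bit 1; 23 bits remain
Read 3: bits[17:22] width=5 -> value=15 (bin 01111); offset now 22 = byte 2 bit 6; 18 bits remain

Answer: value=1205 offset=11
value=25 offset=17
value=15 offset=22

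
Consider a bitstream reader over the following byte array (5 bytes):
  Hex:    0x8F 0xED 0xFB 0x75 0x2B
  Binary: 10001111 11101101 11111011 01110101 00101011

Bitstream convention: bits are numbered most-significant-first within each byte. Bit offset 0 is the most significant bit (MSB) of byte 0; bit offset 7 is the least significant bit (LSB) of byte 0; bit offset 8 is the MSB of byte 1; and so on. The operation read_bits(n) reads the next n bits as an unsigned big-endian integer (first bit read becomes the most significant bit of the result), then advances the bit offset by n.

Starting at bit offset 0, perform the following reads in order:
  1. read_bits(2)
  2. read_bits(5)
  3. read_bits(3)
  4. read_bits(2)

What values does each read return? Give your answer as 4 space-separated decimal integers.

Answer: 2 7 7 2

Derivation:
Read 1: bits[0:2] width=2 -> value=2 (bin 10); offset now 2 = byte 0 bit 2; 38 bits remain
Read 2: bits[2:7] width=5 -> value=7 (bin 00111); offset now 7 = byte 0 bit 7; 33 bits remain
Read 3: bits[7:10] width=3 -> value=7 (bin 111); offset now 10 = byte 1 bit 2; 30 bits remain
Read 4: bits[10:12] width=2 -> value=2 (bin 10); offset now 12 = byte 1 bit 4; 28 bits remain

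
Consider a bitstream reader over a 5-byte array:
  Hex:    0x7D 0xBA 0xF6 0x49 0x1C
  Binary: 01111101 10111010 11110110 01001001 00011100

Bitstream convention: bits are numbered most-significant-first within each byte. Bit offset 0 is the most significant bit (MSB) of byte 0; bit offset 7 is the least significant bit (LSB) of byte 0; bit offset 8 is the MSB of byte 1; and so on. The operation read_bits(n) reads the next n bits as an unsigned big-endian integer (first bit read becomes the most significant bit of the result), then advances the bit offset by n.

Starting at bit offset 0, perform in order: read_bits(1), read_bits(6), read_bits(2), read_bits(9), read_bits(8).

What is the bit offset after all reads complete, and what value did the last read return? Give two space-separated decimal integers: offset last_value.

Answer: 26 217

Derivation:
Read 1: bits[0:1] width=1 -> value=0 (bin 0); offset now 1 = byte 0 bit 1; 39 bits remain
Read 2: bits[1:7] width=6 -> value=62 (bin 111110); offset now 7 = byte 0 bit 7; 33 bits remain
Read 3: bits[7:9] width=2 -> value=3 (bin 11); offset now 9 = byte 1 bit 1; 31 bits remain
Read 4: bits[9:18] width=9 -> value=235 (bin 011101011); offset now 18 = byte 2 bit 2; 22 bits remain
Read 5: bits[18:26] width=8 -> value=217 (bin 11011001); offset now 26 = byte 3 bit 2; 14 bits remain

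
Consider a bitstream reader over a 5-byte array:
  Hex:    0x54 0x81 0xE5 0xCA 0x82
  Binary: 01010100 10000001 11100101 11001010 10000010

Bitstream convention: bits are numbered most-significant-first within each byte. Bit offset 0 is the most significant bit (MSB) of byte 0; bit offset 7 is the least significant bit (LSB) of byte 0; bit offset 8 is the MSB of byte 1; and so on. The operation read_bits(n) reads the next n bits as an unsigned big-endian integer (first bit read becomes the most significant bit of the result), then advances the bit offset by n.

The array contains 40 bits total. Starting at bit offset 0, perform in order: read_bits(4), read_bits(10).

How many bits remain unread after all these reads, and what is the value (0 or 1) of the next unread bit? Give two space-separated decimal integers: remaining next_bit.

Answer: 26 0

Derivation:
Read 1: bits[0:4] width=4 -> value=5 (bin 0101); offset now 4 = byte 0 bit 4; 36 bits remain
Read 2: bits[4:14] width=10 -> value=288 (bin 0100100000); offset now 14 = byte 1 bit 6; 26 bits remain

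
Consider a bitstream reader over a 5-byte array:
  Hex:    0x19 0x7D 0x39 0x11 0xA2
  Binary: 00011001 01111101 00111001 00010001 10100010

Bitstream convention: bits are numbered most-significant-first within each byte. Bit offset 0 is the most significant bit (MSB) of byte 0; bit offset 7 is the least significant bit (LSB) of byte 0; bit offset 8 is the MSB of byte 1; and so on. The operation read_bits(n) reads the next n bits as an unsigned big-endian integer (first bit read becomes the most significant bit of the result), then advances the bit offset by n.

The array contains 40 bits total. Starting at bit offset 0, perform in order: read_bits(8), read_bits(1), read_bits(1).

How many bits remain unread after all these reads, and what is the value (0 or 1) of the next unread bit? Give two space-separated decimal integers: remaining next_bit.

Read 1: bits[0:8] width=8 -> value=25 (bin 00011001); offset now 8 = byte 1 bit 0; 32 bits remain
Read 2: bits[8:9] width=1 -> value=0 (bin 0); offset now 9 = byte 1 bit 1; 31 bits remain
Read 3: bits[9:10] width=1 -> value=1 (bin 1); offset now 10 = byte 1 bit 2; 30 bits remain

Answer: 30 1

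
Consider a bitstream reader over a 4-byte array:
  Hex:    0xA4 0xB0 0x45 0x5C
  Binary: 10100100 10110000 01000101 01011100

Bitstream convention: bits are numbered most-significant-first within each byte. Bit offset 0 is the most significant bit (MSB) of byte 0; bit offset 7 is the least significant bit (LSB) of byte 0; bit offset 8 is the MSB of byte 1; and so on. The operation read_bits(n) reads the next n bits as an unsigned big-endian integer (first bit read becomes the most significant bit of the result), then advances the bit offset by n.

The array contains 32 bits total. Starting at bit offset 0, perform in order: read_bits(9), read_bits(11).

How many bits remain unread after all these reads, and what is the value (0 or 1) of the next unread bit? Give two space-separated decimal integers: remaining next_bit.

Answer: 12 0

Derivation:
Read 1: bits[0:9] width=9 -> value=329 (bin 101001001); offset now 9 = byte 1 bit 1; 23 bits remain
Read 2: bits[9:20] width=11 -> value=772 (bin 01100000100); offset now 20 = byte 2 bit 4; 12 bits remain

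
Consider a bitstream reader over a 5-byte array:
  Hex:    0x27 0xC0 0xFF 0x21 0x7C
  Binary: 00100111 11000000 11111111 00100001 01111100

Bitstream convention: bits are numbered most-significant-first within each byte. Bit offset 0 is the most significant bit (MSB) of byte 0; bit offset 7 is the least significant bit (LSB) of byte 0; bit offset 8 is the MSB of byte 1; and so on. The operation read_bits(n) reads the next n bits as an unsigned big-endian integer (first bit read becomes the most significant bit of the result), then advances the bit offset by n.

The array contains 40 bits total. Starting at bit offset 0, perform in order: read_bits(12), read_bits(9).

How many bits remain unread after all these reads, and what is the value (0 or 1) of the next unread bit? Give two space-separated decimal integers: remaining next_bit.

Answer: 19 1

Derivation:
Read 1: bits[0:12] width=12 -> value=636 (bin 001001111100); offset now 12 = byte 1 bit 4; 28 bits remain
Read 2: bits[12:21] width=9 -> value=31 (bin 000011111); offset now 21 = byte 2 bit 5; 19 bits remain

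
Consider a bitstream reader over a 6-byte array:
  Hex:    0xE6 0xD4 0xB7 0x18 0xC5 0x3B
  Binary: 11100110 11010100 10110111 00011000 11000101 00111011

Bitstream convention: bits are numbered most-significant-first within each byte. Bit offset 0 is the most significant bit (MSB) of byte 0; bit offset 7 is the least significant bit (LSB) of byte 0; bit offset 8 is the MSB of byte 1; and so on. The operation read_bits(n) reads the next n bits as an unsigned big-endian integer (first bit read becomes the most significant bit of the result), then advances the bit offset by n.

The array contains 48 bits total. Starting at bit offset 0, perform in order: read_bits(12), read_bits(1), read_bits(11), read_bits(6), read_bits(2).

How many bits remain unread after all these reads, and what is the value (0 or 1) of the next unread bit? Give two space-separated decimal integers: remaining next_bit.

Read 1: bits[0:12] width=12 -> value=3693 (bin 111001101101); offset now 12 = byte 1 bit 4; 36 bits remain
Read 2: bits[12:13] width=1 -> value=0 (bin 0); offset now 13 = byte 1 bit 5; 35 bits remain
Read 3: bits[13:24] width=11 -> value=1207 (bin 10010110111); offset now 24 = byte 3 bit 0; 24 bits remain
Read 4: bits[24:30] width=6 -> value=6 (bin 000110); offset now 30 = byte 3 bit 6; 18 bits remain
Read 5: bits[30:32] width=2 -> value=0 (bin 00); offset now 32 = byte 4 bit 0; 16 bits remain

Answer: 16 1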